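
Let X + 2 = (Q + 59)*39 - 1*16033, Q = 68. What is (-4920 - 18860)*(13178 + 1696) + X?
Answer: -353714802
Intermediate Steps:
X = -11082 (X = -2 + ((68 + 59)*39 - 1*16033) = -2 + (127*39 - 16033) = -2 + (4953 - 16033) = -2 - 11080 = -11082)
(-4920 - 18860)*(13178 + 1696) + X = (-4920 - 18860)*(13178 + 1696) - 11082 = -23780*14874 - 11082 = -353703720 - 11082 = -353714802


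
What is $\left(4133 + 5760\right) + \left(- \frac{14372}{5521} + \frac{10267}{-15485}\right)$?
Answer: $\frac{845499898178}{85492685} \approx 9889.7$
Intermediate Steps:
$\left(4133 + 5760\right) + \left(- \frac{14372}{5521} + \frac{10267}{-15485}\right) = 9893 + \left(\left(-14372\right) \frac{1}{5521} + 10267 \left(- \frac{1}{15485}\right)\right) = 9893 - \frac{279234527}{85492685} = \frac{845499898178}{85492685}$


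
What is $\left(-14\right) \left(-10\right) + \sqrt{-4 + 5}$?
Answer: $141$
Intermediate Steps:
$\left(-14\right) \left(-10\right) + \sqrt{-4 + 5} = 140 + \sqrt{1} = 140 + 1 = 141$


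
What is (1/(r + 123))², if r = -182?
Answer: 1/3481 ≈ 0.00028727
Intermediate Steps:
(1/(r + 123))² = (1/(-182 + 123))² = (1/(-59))² = (-1/59)² = 1/3481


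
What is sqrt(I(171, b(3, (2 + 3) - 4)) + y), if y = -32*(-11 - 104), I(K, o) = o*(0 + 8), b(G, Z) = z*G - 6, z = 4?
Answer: 4*sqrt(233) ≈ 61.057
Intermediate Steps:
b(G, Z) = -6 + 4*G (b(G, Z) = 4*G - 6 = -6 + 4*G)
I(K, o) = 8*o (I(K, o) = o*8 = 8*o)
y = 3680 (y = -32*(-115) = 3680)
sqrt(I(171, b(3, (2 + 3) - 4)) + y) = sqrt(8*(-6 + 4*3) + 3680) = sqrt(8*(-6 + 12) + 3680) = sqrt(8*6 + 3680) = sqrt(48 + 3680) = sqrt(3728) = 4*sqrt(233)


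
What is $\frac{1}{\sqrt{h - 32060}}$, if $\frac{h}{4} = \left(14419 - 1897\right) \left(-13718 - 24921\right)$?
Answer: $- \frac{i \sqrt{483845573}}{967691146} \approx - 2.2731 \cdot 10^{-5} i$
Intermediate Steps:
$h = -1935350232$ ($h = 4 \left(14419 - 1897\right) \left(-13718 - 24921\right) = 4 \cdot 12522 \left(-38639\right) = 4 \left(-483837558\right) = -1935350232$)
$\frac{1}{\sqrt{h - 32060}} = \frac{1}{\sqrt{-1935350232 - 32060}} = \frac{1}{\sqrt{-1935382292}} = \frac{1}{2 i \sqrt{483845573}} = - \frac{i \sqrt{483845573}}{967691146}$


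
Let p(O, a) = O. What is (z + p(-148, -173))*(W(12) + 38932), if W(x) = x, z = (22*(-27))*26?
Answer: -607214848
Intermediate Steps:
z = -15444 (z = -594*26 = -15444)
(z + p(-148, -173))*(W(12) + 38932) = (-15444 - 148)*(12 + 38932) = -15592*38944 = -607214848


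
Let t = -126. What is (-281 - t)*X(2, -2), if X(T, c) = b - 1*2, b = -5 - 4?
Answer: 1705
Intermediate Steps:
b = -9
X(T, c) = -11 (X(T, c) = -9 - 1*2 = -9 - 2 = -11)
(-281 - t)*X(2, -2) = (-281 - 1*(-126))*(-11) = (-281 + 126)*(-11) = -155*(-11) = 1705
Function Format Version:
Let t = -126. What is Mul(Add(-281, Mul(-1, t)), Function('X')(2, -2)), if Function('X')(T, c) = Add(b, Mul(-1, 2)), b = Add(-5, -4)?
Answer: 1705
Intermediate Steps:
b = -9
Function('X')(T, c) = -11 (Function('X')(T, c) = Add(-9, Mul(-1, 2)) = Add(-9, -2) = -11)
Mul(Add(-281, Mul(-1, t)), Function('X')(2, -2)) = Mul(Add(-281, Mul(-1, -126)), -11) = Mul(Add(-281, 126), -11) = Mul(-155, -11) = 1705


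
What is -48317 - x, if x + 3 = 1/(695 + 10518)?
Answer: -541744883/11213 ≈ -48314.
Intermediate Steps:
x = -33638/11213 (x = -3 + 1/(695 + 10518) = -3 + 1/11213 = -33638/11213 ≈ -2.9999)
-48317 - x = -48317 - 1*(-33638/11213) = -48317 + 33638/11213 = -541744883/11213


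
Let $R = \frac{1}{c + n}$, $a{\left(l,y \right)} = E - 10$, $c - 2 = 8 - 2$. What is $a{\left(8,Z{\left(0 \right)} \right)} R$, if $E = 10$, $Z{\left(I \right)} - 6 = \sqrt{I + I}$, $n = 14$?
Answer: $0$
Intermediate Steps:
$Z{\left(I \right)} = 6 + \sqrt{2} \sqrt{I}$ ($Z{\left(I \right)} = 6 + \sqrt{I + I} = 6 + \sqrt{2 I} = 6 + \sqrt{2} \sqrt{I}$)
$c = 8$ ($c = 2 + \left(8 - 2\right) = 2 + 6 = 8$)
$a{\left(l,y \right)} = 0$ ($a{\left(l,y \right)} = 10 - 10 = 0$)
$R = \frac{1}{22}$ ($R = \frac{1}{8 + 14} = \frac{1}{22} \approx 0.045455$)
$a{\left(8,Z{\left(0 \right)} \right)} R = 0 \cdot \frac{1}{22} = 0$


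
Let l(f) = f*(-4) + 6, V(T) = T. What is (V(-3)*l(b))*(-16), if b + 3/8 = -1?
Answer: 552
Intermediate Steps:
b = -11/8 (b = -3/8 - 1 = -11/8 ≈ -1.3750)
l(f) = 6 - 4*f (l(f) = -4*f + 6 = 6 - 4*f)
(V(-3)*l(b))*(-16) = -3*(6 - 4*(-11/8))*(-16) = -3*(6 + 11/2)*(-16) = -3*23/2*(-16) = -69/2*(-16) = 552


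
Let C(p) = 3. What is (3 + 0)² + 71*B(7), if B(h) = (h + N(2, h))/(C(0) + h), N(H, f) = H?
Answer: 729/10 ≈ 72.900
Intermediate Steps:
B(h) = (2 + h)/(3 + h) (B(h) = (h + 2)/(3 + h) = (2 + h)/(3 + h))
(3 + 0)² + 71*B(7) = (3 + 0)² + 71*((2 + 7)/(3 + 7)) = 3² + 71*(9/10) = 9 + 71*((⅒)*9) = 9 + 71*(9/10) = 9 + 639/10 = 729/10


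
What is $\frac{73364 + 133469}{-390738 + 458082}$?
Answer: $\frac{206833}{67344} \approx 3.0713$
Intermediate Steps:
$\frac{73364 + 133469}{-390738 + 458082} = \frac{206833}{67344}$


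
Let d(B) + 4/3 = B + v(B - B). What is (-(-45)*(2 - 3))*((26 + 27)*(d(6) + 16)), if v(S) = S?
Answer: -49290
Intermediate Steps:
d(B) = -4/3 + B (d(B) = -4/3 + (B + (B - B)) = -4/3 + (B + 0) = -4/3 + B)
(-(-45)*(2 - 3))*((26 + 27)*(d(6) + 16)) = (-(-45)*(2 - 3))*((26 + 27)*((-4/3 + 6) + 16)) = (-(-45)*(-1))*(53*(14/3 + 16)) = (-15*3)*(53*(62/3)) = -45*3286/3 = -49290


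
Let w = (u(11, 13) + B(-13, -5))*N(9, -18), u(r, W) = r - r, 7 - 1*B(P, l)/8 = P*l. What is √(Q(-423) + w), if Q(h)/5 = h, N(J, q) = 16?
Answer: I*√9539 ≈ 97.668*I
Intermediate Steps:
Q(h) = 5*h
B(P, l) = 56 - 8*P*l
u(r, W) = 0
w = -7424 (w = (0 + (56 - 8*(-13)*(-5)))*16 = (0 + (56 - 520))*16 = (0 - 464)*16 = -464*16 = -7424)
√(Q(-423) + w) = √(5*(-423) - 7424) = √(-2115 - 7424) = √(-9539) = I*√9539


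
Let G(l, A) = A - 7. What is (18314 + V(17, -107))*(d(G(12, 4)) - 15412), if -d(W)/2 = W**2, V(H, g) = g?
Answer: -280934010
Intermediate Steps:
G(l, A) = -7 + A
d(W) = -2*W**2
(18314 + V(17, -107))*(d(G(12, 4)) - 15412) = (18314 - 107)*(-2*(-7 + 4)**2 - 15412) = 18207*(-2*(-3)**2 - 15412) = 18207*(-2*9 - 15412) = 18207*(-18 - 15412) = 18207*(-15430) = -280934010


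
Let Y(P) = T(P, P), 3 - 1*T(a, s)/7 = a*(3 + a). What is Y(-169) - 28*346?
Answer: -206045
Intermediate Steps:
T(a, s) = 21 - 7*a*(3 + a)
Y(P) = 21 - 21*P - 7*P²
Y(-169) - 28*346 = (21 - 21*(-169) - 7*(-169)²) - 28*346 = (21 + 3549 - 7*28561) - 1*9688 = (21 + 3549 - 199927) - 9688 = -196357 - 9688 = -206045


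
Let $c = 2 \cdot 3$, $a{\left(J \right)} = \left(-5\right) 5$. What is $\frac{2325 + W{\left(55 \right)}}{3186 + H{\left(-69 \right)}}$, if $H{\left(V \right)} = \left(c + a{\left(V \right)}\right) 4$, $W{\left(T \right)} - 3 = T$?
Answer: $\frac{2383}{3110} \approx 0.76624$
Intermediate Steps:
$W{\left(T \right)} = 3 + T$
$a{\left(J \right)} = -25$
$c = 6$
$H{\left(V \right)} = -76$ ($H{\left(V \right)} = \left(6 - 25\right) 4 = \left(-19\right) 4 = -76$)
$\frac{2325 + W{\left(55 \right)}}{3186 + H{\left(-69 \right)}} = \frac{2325 + \left(3 + 55\right)}{3186 - 76} = \frac{2325 + 58}{3110} = 2383 \cdot \frac{1}{3110} = \frac{2383}{3110}$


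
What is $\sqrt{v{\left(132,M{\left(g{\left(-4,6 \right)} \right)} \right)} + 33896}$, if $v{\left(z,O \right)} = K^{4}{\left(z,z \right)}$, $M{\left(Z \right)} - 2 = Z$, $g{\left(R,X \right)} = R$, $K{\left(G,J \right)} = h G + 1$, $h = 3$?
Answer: $\sqrt{24840630777} \approx 1.5761 \cdot 10^{5}$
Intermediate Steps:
$K{\left(G,J \right)} = 1 + 3 G$ ($K{\left(G,J \right)} = 3 G + 1 = 1 + 3 G$)
$M{\left(Z \right)} = 2 + Z$
$v{\left(z,O \right)} = \left(1 + 3 z\right)^{4}$
$\sqrt{v{\left(132,M{\left(g{\left(-4,6 \right)} \right)} \right)} + 33896} = \sqrt{\left(1 + 3 \cdot 132\right)^{4} + 33896} = \sqrt{\left(1 + 396\right)^{4} + 33896} = \sqrt{397^{4} + 33896} = \sqrt{24840596881 + 33896} = \sqrt{24840630777}$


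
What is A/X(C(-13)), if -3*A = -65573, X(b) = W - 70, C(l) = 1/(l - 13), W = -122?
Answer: -65573/576 ≈ -113.84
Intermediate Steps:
C(l) = 1/(-13 + l)
X(b) = -192 (X(b) = -122 - 70 = -192)
A = 65573/3 (A = -⅓*(-65573) = 65573/3 ≈ 21858.)
A/X(C(-13)) = (65573/3)/(-192) = (65573/3)*(-1/192) = -65573/576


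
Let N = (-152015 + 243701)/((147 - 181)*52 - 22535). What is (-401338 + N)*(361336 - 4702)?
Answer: -1159513318189800/8101 ≈ -1.4313e+11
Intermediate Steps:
N = -30562/8101 (N = 91686/(-34*52 - 22535) = 91686/(-1768 - 22535) = 91686/(-24303) = 91686*(-1/24303) = -30562/8101 ≈ -3.7726)
(-401338 + N)*(361336 - 4702) = (-401338 - 30562/8101)*(361336 - 4702) = -3251269700/8101*356634 = -1159513318189800/8101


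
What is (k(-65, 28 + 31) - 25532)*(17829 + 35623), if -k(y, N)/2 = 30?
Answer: -1367943584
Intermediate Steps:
k(y, N) = -60 (k(y, N) = -2*30 = -60)
(k(-65, 28 + 31) - 25532)*(17829 + 35623) = (-60 - 25532)*(17829 + 35623) = -25592*53452 = -1367943584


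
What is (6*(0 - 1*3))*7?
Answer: -126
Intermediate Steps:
(6*(0 - 1*3))*7 = (6*(0 - 3))*7 = (6*(-3))*7 = -18*7 = -126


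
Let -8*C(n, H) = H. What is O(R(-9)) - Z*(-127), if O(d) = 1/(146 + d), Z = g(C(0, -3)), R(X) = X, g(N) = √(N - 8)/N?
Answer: 1/137 + 254*I*√122/3 ≈ 0.0072993 + 935.17*I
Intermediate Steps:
C(n, H) = -H/8
g(N) = √(-8 + N)/N
Z = 2*I*√122/3 (Z = √(-8 - ⅛*(-3))/((-⅛*(-3))) = √(-8 + 3/8)/(3/8) = 8*√(-61/8)/3 = 8*(I*√122/4)/3 = 2*I*√122/3 ≈ 7.3636*I)
O(R(-9)) - Z*(-127) = 1/(146 - 9) - 2*I*√122/3*(-127) = 1/137 - (-254)*I*√122/3 = 1/137 + 254*I*√122/3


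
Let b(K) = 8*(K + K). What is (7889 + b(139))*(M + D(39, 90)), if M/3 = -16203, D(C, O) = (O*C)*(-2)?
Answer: -562576077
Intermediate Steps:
D(C, O) = -2*C*O (D(C, O) = (C*O)*(-2) = -2*C*O)
b(K) = 16*K (b(K) = 8*(2*K) = 16*K)
M = -48609 (M = 3*(-16203) = -48609)
(7889 + b(139))*(M + D(39, 90)) = (7889 + 16*139)*(-48609 - 2*39*90) = (7889 + 2224)*(-48609 - 7020) = 10113*(-55629) = -562576077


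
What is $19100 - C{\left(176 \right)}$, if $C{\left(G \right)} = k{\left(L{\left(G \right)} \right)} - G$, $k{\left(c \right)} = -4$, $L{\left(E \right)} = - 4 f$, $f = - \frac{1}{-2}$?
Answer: $19280$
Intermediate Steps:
$f = \frac{1}{2}$ ($f = \left(-1\right) \left(- \frac{1}{2}\right) = \frac{1}{2} \approx 0.5$)
$L{\left(E \right)} = -2$ ($L{\left(E \right)} = \left(-4\right) \frac{1}{2} = -2$)
$C{\left(G \right)} = -4 - G$
$19100 - C{\left(176 \right)} = 19100 - \left(-4 - 176\right) = 19100 - -180 = 19100 + 180 = 19280$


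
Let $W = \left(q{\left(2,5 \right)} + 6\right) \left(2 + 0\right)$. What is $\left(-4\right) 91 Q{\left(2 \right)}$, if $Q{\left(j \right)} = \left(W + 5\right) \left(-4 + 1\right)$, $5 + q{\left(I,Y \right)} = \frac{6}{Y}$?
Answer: $\frac{51324}{5} \approx 10265.0$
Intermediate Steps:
$q{\left(I,Y \right)} = -5 + \frac{6}{Y}$
$W = \frac{22}{5}$ ($W = \left(\left(-5 + \frac{6}{5}\right) + 6\right) \left(2 + 0\right) = \left(\left(-5 + 6 \cdot \frac{1}{5}\right) + 6\right) 2 = \left(\left(-5 + \frac{6}{5}\right) + 6\right) 2 = \left(- \frac{19}{5} + 6\right) 2 = \frac{11}{5} \cdot 2 = \frac{22}{5} \approx 4.4$)
$Q{\left(j \right)} = - \frac{141}{5}$ ($Q{\left(j \right)} = \left(\frac{22}{5} + 5\right) \left(-4 + 1\right) = \frac{47}{5} \left(-3\right) = - \frac{141}{5}$)
$\left(-4\right) 91 Q{\left(2 \right)} = \left(-4\right) 91 \left(- \frac{141}{5}\right) = \left(-364\right) \left(- \frac{141}{5}\right) = \frac{51324}{5}$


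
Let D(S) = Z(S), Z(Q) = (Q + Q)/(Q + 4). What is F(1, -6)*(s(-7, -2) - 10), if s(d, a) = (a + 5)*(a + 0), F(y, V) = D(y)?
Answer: -32/5 ≈ -6.4000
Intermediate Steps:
Z(Q) = 2*Q/(4 + Q) (Z(Q) = (2*Q)/(4 + Q) = 2*Q/(4 + Q))
D(S) = 2*S/(4 + S)
F(y, V) = 2*y/(4 + y)
s(d, a) = a*(5 + a) (s(d, a) = (5 + a)*a = a*(5 + a))
F(1, -6)*(s(-7, -2) - 10) = (2*1/(4 + 1))*(-2*(5 - 2) - 10) = (2*1/5)*(-2*3 - 10) = (2*1*(⅕))*(-6 - 10) = (⅖)*(-16) = -32/5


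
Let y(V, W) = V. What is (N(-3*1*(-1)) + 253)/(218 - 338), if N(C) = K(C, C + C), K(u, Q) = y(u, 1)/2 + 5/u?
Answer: -1537/720 ≈ -2.1347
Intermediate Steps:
K(u, Q) = u/2 + 5/u
N(C) = C/2 + 5/C
(N(-3*1*(-1)) + 253)/(218 - 338) = (((-3*1*(-1))/2 + 5/((-3*1*(-1)))) + 253)/(218 - 338) = (((-3*(-1))/2 + 5/((-3*(-1)))) + 253)/(-120) = (((½)*3 + 5/3) + 253)*(-1/120) = ((3/2 + 5*(⅓)) + 253)*(-1/120) = ((3/2 + 5/3) + 253)*(-1/120) = (19/6 + 253)*(-1/120) = (1537/6)*(-1/120) = -1537/720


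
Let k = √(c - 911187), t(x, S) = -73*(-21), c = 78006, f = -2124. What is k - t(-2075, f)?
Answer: -1533 + I*√833181 ≈ -1533.0 + 912.79*I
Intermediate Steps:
t(x, S) = 1533
k = I*√833181 (k = √(78006 - 911187) = √(-833181) = I*√833181 ≈ 912.79*I)
k - t(-2075, f) = I*√833181 - 1*1533 = I*√833181 - 1533 = -1533 + I*√833181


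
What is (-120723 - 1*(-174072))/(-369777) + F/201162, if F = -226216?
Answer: -15730210895/12397513479 ≈ -1.2688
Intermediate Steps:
(-120723 - 1*(-174072))/(-369777) + F/201162 = (-120723 - 1*(-174072))/(-369777) - 226216/201162 = (-120723 + 174072)*(-1/369777) - 226216*1/201162 = 53349*(-1/369777) - 113108/100581 = -17783/123259 - 113108/100581 = -15730210895/12397513479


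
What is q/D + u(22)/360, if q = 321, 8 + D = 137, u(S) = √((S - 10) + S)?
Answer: 107/43 + √34/360 ≈ 2.5046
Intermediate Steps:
u(S) = √(-10 + 2*S) (u(S) = √((-10 + S) + S) = √(-10 + 2*S))
D = 129 (D = -8 + 137 = 129)
q/D + u(22)/360 = 321/129 + √(-10 + 2*22)/360 = 321*(1/129) + √(-10 + 44)*(1/360) = 107/43 + √34*(1/360) = 107/43 + √34/360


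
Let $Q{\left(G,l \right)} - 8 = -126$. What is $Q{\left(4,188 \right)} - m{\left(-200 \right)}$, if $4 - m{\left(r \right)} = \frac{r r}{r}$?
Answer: $-322$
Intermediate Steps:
$m{\left(r \right)} = 4 - r$ ($m{\left(r \right)} = 4 - \frac{r r}{r} = 4 - \frac{r^{2}}{r} = 4 - r$)
$Q{\left(G,l \right)} = -118$ ($Q{\left(G,l \right)} = 8 - 126 = -118$)
$Q{\left(4,188 \right)} - m{\left(-200 \right)} = -118 - \left(4 - -200\right) = -118 - \left(4 + 200\right) = -118 - 204 = -322$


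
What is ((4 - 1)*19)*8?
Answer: 456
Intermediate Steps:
((4 - 1)*19)*8 = (3*19)*8 = 57*8 = 456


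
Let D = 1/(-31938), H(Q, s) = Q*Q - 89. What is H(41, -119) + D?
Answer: 50845295/31938 ≈ 1592.0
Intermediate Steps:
H(Q, s) = -89 + Q² (H(Q, s) = Q² - 89 = -89 + Q²)
D = -1/31938 ≈ -3.1311e-5
H(41, -119) + D = (-89 + 41²) - 1/31938 = (-89 + 1681) - 1/31938 = 1592 - 1/31938 = 50845295/31938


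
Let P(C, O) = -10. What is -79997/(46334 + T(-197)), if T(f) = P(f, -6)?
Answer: -79997/46324 ≈ -1.7269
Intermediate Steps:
T(f) = -10
-79997/(46334 + T(-197)) = -79997/(46334 - 10) = -79997/46324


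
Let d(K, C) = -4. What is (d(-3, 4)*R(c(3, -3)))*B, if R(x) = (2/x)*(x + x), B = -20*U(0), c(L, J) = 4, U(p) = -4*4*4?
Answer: -20480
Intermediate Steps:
U(p) = -64 (U(p) = -16*4 = -64)
B = 1280 (B = -20*(-64) = 1280)
R(x) = 4 (R(x) = (2/x)*(2*x) = 4)
(d(-3, 4)*R(c(3, -3)))*B = -4*4*1280 = -16*1280 = -20480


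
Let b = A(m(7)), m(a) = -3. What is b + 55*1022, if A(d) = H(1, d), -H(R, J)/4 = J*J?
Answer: 56174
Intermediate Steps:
H(R, J) = -4*J² (H(R, J) = -4*J*J = -4*J²)
A(d) = -4*d²
b = -36 (b = -4*(-3)² = -4*9 = -36)
b + 55*1022 = -36 + 55*1022 = -36 + 56210 = 56174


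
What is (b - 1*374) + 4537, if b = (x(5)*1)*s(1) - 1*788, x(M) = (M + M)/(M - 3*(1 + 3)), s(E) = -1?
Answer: 23635/7 ≈ 3376.4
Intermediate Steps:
x(M) = 2*M/(-12 + M) (x(M) = (2*M)/(M - 3*4) = (2*M)/(M - 12) = (2*M)/(-12 + M) = 2*M/(-12 + M))
b = -5506/7 (b = ((2*5/(-12 + 5))*1)*(-1) - 1*788 = ((2*5/(-7))*1)*(-1) - 788 = ((2*5*(-⅐))*1)*(-1) - 788 = -10/7*1*(-1) - 788 = -10/7*(-1) - 788 = 10/7 - 788 = -5506/7 ≈ -786.57)
(b - 1*374) + 4537 = (-5506/7 - 1*374) + 4537 = (-5506/7 - 374) + 4537 = -8124/7 + 4537 = 23635/7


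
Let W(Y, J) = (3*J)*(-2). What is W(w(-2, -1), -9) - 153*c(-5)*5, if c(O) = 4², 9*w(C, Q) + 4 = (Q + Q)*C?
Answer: -12186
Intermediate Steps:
w(C, Q) = -4/9 + 2*C*Q/9 (w(C, Q) = -4/9 + ((Q + Q)*C)/9 = -4/9 + ((2*Q)*C)/9 = -4/9 + (2*C*Q)/9 = -4/9 + 2*C*Q/9)
W(Y, J) = -6*J
c(O) = 16
W(w(-2, -1), -9) - 153*c(-5)*5 = -6*(-9) - 2448*5 = 54 - 153*80 = 54 - 12240 = -12186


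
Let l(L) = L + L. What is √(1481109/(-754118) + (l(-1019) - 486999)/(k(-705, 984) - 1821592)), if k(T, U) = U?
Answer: I*√12483831171025073308469/85809578984 ≈ 1.3021*I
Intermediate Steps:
l(L) = 2*L
√(1481109/(-754118) + (l(-1019) - 486999)/(k(-705, 984) - 1821592)) = √(1481109/(-754118) + (2*(-1019) - 486999)/(984 - 1821592)) = √(1481109*(-1/754118) + (-2038 - 486999)/(-1820608)) = √(-1481109/754118 - 489037*(-1/1820608)) = √(-1481109/754118 + 489037/1820608) = √(-1163863644953/686476631872) = I*√12483831171025073308469/85809578984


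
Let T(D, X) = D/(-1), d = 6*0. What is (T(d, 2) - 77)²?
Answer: 5929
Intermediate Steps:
d = 0
T(D, X) = -D (T(D, X) = D*(-1) = -D)
(T(d, 2) - 77)² = (-1*0 - 77)² = (0 - 77)² = (-77)² = 5929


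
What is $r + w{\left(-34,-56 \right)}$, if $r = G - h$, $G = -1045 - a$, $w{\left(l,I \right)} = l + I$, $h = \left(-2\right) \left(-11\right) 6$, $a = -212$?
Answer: $-1055$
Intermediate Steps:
$h = 132$ ($h = 22 \cdot 6 = 132$)
$w{\left(l,I \right)} = I + l$
$G = -833$ ($G = -1045 - -212 = -1045 + 212 = -833$)
$r = -965$ ($r = -833 - 132 = -965$)
$r + w{\left(-34,-56 \right)} = -965 - 90 = -1055$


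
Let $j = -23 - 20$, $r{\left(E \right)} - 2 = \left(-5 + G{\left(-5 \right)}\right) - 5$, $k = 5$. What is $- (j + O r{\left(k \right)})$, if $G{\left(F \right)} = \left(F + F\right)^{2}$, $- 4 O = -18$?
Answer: $-371$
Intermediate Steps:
$O = \frac{9}{2}$ ($O = \left(- \frac{1}{4}\right) \left(-18\right) = \frac{9}{2} \approx 4.5$)
$G{\left(F \right)} = 4 F^{2}$ ($G{\left(F \right)} = \left(2 F\right)^{2} = 4 F^{2}$)
$r{\left(E \right)} = 92$ ($r{\left(E \right)} = 2 - \left(10 - 100\right) = 2 + \left(\left(-5 + 4 \cdot 25\right) - 5\right) = 2 + \left(\left(-5 + 100\right) - 5\right) = 2 + \left(95 - 5\right) = 2 + 90 = 92$)
$j = -43$ ($j = -23 - 20 = -43$)
$- (j + O r{\left(k \right)}) = - (-43 + \frac{9}{2} \cdot 92) = - (-43 + 414) = \left(-1\right) 371 = -371$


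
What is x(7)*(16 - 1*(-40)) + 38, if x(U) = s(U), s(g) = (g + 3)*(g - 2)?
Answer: 2838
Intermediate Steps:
s(g) = (-2 + g)*(3 + g) (s(g) = (3 + g)*(-2 + g) = (-2 + g)*(3 + g))
x(U) = -6 + U + U²
x(7)*(16 - 1*(-40)) + 38 = (-6 + 7 + 7²)*(16 - 1*(-40)) + 38 = (-6 + 7 + 49)*(16 + 40) + 38 = 50*56 + 38 = 2800 + 38 = 2838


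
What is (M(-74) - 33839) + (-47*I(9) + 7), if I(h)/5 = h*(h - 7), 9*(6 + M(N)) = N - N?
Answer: -38068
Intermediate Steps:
M(N) = -6 (M(N) = -6 + (N - N)/9 = -6 + (⅑)*0 = -6 + 0 = -6)
I(h) = 5*h*(-7 + h) (I(h) = 5*(h*(h - 7)) = 5*(h*(-7 + h)) = 5*h*(-7 + h))
(M(-74) - 33839) + (-47*I(9) + 7) = (-6 - 33839) + (-235*9*(-7 + 9) + 7) = -33845 + (-235*9*2 + 7) = -33845 + (-47*90 + 7) = -33845 + (-4230 + 7) = -33845 - 4223 = -38068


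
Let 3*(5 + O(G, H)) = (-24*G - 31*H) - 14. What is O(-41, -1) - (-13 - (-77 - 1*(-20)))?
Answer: 854/3 ≈ 284.67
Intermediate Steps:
O(G, H) = -29/3 - 8*G - 31*H/3 (O(G, H) = -5 + ((-24*G - 31*H) - 14)/3 = -5 + ((-31*H - 24*G) - 14)/3 = -5 + (-14 - 31*H - 24*G)/3 = -5 + (-14/3 - 8*G - 31*H/3) = -29/3 - 8*G - 31*H/3)
O(-41, -1) - (-13 - (-77 - 1*(-20))) = (-29/3 - 8*(-41) - 31/3*(-1)) - (-13 - (-77 - 1*(-20))) = (-29/3 + 328 + 31/3) - (-13 - (-77 + 20)) = 986/3 - (-13 - 1*(-57)) = 986/3 - (-13 + 57) = 986/3 - 1*44 = 986/3 - 44 = 854/3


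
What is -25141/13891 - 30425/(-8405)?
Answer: 42264714/23350771 ≈ 1.8100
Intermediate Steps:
-25141/13891 - 30425/(-8405) = -25141*1/13891 - 30425*(-1/8405) = -25141/13891 + 6085/1681 = 42264714/23350771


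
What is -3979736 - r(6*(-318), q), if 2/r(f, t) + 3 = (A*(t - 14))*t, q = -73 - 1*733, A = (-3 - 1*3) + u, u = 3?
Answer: -7890873290566/1982763 ≈ -3.9797e+6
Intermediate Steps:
A = -3 (A = (-3 - 1*3) + 3 = (-3 - 3) + 3 = -6 + 3 = -3)
q = -806 (q = -73 - 733 = -806)
r(f, t) = 2/(-3 + t*(42 - 3*t)) (r(f, t) = 2/(-3 + (-3*(t - 14))*t) = 2/(-3 + (-3*(-14 + t))*t) = 2/(-3 + (42 - 3*t)*t) = 2/(-3 + t*(42 - 3*t)))
-3979736 - r(6*(-318), q) = -3979736 - (-2)/(3 - 42*(-806) + 3*(-806)**2) = -3979736 - (-2)/(3 + 33852 + 3*649636) = -3979736 - (-2)/(3 + 33852 + 1948908) = -3979736 - (-2)/1982763 = -3979736 - 1*(-2/1982763) = -3979736 + 2/1982763 = -7890873290566/1982763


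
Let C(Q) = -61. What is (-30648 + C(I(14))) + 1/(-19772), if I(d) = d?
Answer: -607178349/19772 ≈ -30709.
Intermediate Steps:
(-30648 + C(I(14))) + 1/(-19772) = (-30648 - 61) + 1/(-19772) = -30709 - 1/19772 = -607178349/19772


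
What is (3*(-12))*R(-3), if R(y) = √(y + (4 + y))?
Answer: -36*I*√2 ≈ -50.912*I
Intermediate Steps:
R(y) = √(4 + 2*y)
(3*(-12))*R(-3) = (3*(-12))*√(4 + 2*(-3)) = -36*√(4 - 6) = -36*I*√2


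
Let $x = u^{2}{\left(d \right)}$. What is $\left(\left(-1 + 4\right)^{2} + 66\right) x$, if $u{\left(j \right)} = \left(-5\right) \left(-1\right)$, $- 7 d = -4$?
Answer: $1875$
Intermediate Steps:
$d = \frac{4}{7}$ ($d = \left(- \frac{1}{7}\right) \left(-4\right) = \frac{4}{7} \approx 0.57143$)
$u{\left(j \right)} = 5$
$x = 25$ ($x = 5^{2} = 25$)
$\left(\left(-1 + 4\right)^{2} + 66\right) x = \left(\left(-1 + 4\right)^{2} + 66\right) 25 = \left(3^{2} + 66\right) 25 = \left(9 + 66\right) 25 = 75 \cdot 25 = 1875$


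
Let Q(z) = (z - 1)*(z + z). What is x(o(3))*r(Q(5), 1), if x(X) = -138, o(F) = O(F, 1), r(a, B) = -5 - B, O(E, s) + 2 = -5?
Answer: 828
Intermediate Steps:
O(E, s) = -7 (O(E, s) = -2 - 5 = -7)
Q(z) = 2*z*(-1 + z) (Q(z) = (-1 + z)*(2*z) = 2*z*(-1 + z))
o(F) = -7
x(o(3))*r(Q(5), 1) = -138*(-5 - 1*1) = -138*(-5 - 1) = -138*(-6) = 828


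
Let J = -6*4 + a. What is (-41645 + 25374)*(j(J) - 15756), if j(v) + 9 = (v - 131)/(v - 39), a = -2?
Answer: 16670745928/65 ≈ 2.5647e+8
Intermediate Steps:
J = -26 (J = -6*4 - 2 = -24 - 2 = -26)
j(v) = -9 + (-131 + v)/(-39 + v) (j(v) = -9 + (v - 131)/(v - 39) = -9 + (-131 + v)/(-39 + v))
(-41645 + 25374)*(j(J) - 15756) = (-41645 + 25374)*(4*(55 - 2*(-26))/(-39 - 26) - 15756) = -16271*(4*(55 + 52)/(-65) - 15756) = -16271*(4*(-1/65)*107 - 15756) = -16271*(-428/65 - 15756) = -16271*(-1024568/65) = 16670745928/65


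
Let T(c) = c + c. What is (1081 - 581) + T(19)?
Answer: 538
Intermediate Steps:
T(c) = 2*c
(1081 - 581) + T(19) = (1081 - 581) + 2*19 = 500 + 38 = 538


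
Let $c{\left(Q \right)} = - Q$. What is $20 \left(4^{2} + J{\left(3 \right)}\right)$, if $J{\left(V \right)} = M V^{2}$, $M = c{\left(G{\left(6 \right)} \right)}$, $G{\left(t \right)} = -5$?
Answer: $1220$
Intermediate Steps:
$M = 5$ ($M = \left(-1\right) \left(-5\right) = 5$)
$J{\left(V \right)} = 5 V^{2}$
$20 \left(4^{2} + J{\left(3 \right)}\right) = 20 \left(4^{2} + 5 \cdot 3^{2}\right) = 20 \left(16 + 5 \cdot 9\right) = 20 \left(16 + 45\right) = 20 \cdot 61 = 1220$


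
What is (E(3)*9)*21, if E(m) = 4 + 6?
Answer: 1890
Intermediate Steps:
E(m) = 10
(E(3)*9)*21 = (10*9)*21 = 90*21 = 1890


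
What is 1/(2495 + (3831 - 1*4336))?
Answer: 1/1990 ≈ 0.00050251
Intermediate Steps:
1/(2495 + (3831 - 1*4336)) = 1/(2495 + (3831 - 4336)) = 1/(2495 - 505) = 1/1990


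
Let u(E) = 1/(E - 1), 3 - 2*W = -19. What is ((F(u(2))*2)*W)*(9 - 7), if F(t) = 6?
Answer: 264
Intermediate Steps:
W = 11 (W = 3/2 - 1/2*(-19) = 3/2 + 19/2 = 11)
u(E) = 1/(-1 + E)
((F(u(2))*2)*W)*(9 - 7) = ((6*2)*11)*(9 - 7) = (12*11)*2 = 132*2 = 264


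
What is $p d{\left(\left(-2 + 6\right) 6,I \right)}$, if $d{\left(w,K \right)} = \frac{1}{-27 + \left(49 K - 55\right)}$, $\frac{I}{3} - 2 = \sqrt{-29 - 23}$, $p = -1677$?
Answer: $- \frac{88881}{292153} + \frac{246519 i \sqrt{13}}{584306} \approx -0.30423 + 1.5212 i$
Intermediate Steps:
$I = 6 + 6 i \sqrt{13}$ ($I = 6 + 3 \sqrt{-29 - 23} = 6 + 3 \sqrt{-52} = 6 + 3 \cdot 2 i \sqrt{13} = 6 + 6 i \sqrt{13} \approx 6.0 + 21.633 i$)
$d{\left(w,K \right)} = \frac{1}{-82 + 49 K}$ ($d{\left(w,K \right)} = \frac{1}{-27 + \left(-55 + 49 K\right)} = \frac{1}{-82 + 49 K}$)
$p d{\left(\left(-2 + 6\right) 6,I \right)} = - \frac{1677}{-82 + 49 \left(6 + 6 i \sqrt{13}\right)} = - \frac{1677}{-82 + \left(294 + 294 i \sqrt{13}\right)} = - \frac{1677}{212 + 294 i \sqrt{13}}$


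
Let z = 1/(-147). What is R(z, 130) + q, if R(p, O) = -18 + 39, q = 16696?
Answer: 16717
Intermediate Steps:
z = -1/147 ≈ -0.0068027
R(p, O) = 21
R(z, 130) + q = 21 + 16696 = 16717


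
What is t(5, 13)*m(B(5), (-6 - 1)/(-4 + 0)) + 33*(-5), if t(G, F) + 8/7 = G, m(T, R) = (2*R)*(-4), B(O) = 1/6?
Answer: -219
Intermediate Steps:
B(O) = ⅙ (B(O) = 1*(⅙) = ⅙)
m(T, R) = -8*R
t(G, F) = -8/7 + G
t(5, 13)*m(B(5), (-6 - 1)/(-4 + 0)) + 33*(-5) = (-8/7 + 5)*(-8*(-6 - 1)/(-4 + 0)) + 33*(-5) = 27*(-(-56)/(-4))/7 - 165 = 27*(-(-56)*(-1)/4)/7 - 165 = 27*(-8*7/4)/7 - 165 = (27/7)*(-14) - 165 = -54 - 165 = -219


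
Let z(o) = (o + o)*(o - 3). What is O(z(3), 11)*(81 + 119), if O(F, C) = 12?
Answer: 2400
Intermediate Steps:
z(o) = 2*o*(-3 + o) (z(o) = (2*o)*(-3 + o) = 2*o*(-3 + o))
O(z(3), 11)*(81 + 119) = 12*(81 + 119) = 12*200 = 2400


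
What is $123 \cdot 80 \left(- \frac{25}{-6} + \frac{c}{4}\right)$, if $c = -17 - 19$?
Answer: $-47560$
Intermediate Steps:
$c = -36$
$123 \cdot 80 \left(- \frac{25}{-6} + \frac{c}{4}\right) = 123 \cdot 80 \left(- \frac{25}{-6} - \frac{36}{4}\right) = 9840 \left(\left(-25\right) \left(- \frac{1}{6}\right) - 9\right) = 9840 \left(\frac{25}{6} - 9\right) = 9840 \left(- \frac{29}{6}\right) = -47560$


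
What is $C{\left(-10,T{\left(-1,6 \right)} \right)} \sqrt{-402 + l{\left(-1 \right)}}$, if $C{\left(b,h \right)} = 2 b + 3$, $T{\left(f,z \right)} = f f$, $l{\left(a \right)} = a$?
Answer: $- 17 i \sqrt{403} \approx - 341.27 i$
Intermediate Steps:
$T{\left(f,z \right)} = f^{2}$
$C{\left(b,h \right)} = 3 + 2 b$
$C{\left(-10,T{\left(-1,6 \right)} \right)} \sqrt{-402 + l{\left(-1 \right)}} = \left(3 + 2 \left(-10\right)\right) \sqrt{-402 - 1} = \left(3 - 20\right) \sqrt{-403} = - 17 i \sqrt{403}$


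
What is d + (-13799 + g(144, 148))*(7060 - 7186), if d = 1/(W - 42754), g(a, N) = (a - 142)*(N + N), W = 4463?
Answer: 63719363861/38291 ≈ 1.6641e+6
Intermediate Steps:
g(a, N) = 2*N*(-142 + a) (g(a, N) = (-142 + a)*(2*N) = 2*N*(-142 + a))
d = -1/38291 (d = 1/(4463 - 42754) = 1/(-38291) = -1/38291 ≈ -2.6116e-5)
d + (-13799 + g(144, 148))*(7060 - 7186) = -1/38291 + (-13799 + 2*148*(-142 + 144))*(7060 - 7186) = -1/38291 + (-13799 + 2*148*2)*(-126) = -1/38291 + (-13799 + 592)*(-126) = -1/38291 - 13207*(-126) = -1/38291 + 1664082 = 63719363861/38291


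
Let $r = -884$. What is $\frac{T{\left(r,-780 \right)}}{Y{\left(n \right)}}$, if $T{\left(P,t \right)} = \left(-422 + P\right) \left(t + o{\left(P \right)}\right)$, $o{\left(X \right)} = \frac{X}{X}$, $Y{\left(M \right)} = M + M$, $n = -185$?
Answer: $- \frac{508687}{185} \approx -2749.7$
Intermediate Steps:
$Y{\left(M \right)} = 2 M$
$o{\left(X \right)} = 1$
$T{\left(P,t \right)} = \left(1 + t\right) \left(-422 + P\right)$ ($T{\left(P,t \right)} = \left(-422 + P\right) \left(t + 1\right) = \left(-422 + P\right) \left(1 + t\right) = \left(1 + t\right) \left(-422 + P\right)$)
$\frac{T{\left(r,-780 \right)}}{Y{\left(n \right)}} = \frac{-422 - 884 - -329160 - -689520}{2 \left(-185\right)} = \frac{-422 - 884 + 329160 + 689520}{-370} = 1017374 \left(- \frac{1}{370}\right) = - \frac{508687}{185}$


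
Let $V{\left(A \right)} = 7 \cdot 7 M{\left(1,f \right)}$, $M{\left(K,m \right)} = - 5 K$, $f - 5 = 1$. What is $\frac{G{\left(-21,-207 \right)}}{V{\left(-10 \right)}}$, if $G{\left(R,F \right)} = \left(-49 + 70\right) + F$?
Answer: $\frac{186}{245} \approx 0.75918$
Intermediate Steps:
$f = 6$ ($f = 5 + 1 = 6$)
$V{\left(A \right)} = -245$ ($V{\left(A \right)} = 7 \cdot 7 \left(\left(-5\right) 1\right) = 49 \left(-5\right) = -245$)
$G{\left(R,F \right)} = 21 + F$
$\frac{G{\left(-21,-207 \right)}}{V{\left(-10 \right)}} = \frac{21 - 207}{-245} = \left(-186\right) \left(- \frac{1}{245}\right) = \frac{186}{245}$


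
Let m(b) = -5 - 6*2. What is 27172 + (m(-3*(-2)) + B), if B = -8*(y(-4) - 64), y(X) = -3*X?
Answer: 27571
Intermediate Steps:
m(b) = -17 (m(b) = -5 - 12 = -17)
B = 416 (B = -8*(-3*(-4) - 64) = -8*(12 - 64) = -8*(-52) = 416)
27172 + (m(-3*(-2)) + B) = 27172 + (-17 + 416) = 27172 + 399 = 27571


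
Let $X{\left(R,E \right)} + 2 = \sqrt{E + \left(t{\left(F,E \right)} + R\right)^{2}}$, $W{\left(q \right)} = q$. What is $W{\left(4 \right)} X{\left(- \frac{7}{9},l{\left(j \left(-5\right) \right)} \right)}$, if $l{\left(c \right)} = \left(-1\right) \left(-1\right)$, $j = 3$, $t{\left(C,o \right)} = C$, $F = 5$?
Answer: $-8 + \frac{20 \sqrt{61}}{9} \approx 9.3561$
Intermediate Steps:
$l{\left(c \right)} = 1$
$X{\left(R,E \right)} = -2 + \sqrt{E + \left(5 + R\right)^{2}}$
$W{\left(4 \right)} X{\left(- \frac{7}{9},l{\left(j \left(-5\right) \right)} \right)} = 4 \left(-2 + \sqrt{1 + \left(5 - \frac{7}{9}\right)^{2}}\right) = 4 \left(-2 + \sqrt{1 + \left(\frac{38}{9}\right)^{2}}\right) = 4 \left(-2 + \sqrt{1 + \frac{1444}{81}}\right) = 4 \left(-2 + \sqrt{\frac{1525}{81}}\right) = 4 \left(-2 + \frac{5 \sqrt{61}}{9}\right) = -8 + \frac{20 \sqrt{61}}{9}$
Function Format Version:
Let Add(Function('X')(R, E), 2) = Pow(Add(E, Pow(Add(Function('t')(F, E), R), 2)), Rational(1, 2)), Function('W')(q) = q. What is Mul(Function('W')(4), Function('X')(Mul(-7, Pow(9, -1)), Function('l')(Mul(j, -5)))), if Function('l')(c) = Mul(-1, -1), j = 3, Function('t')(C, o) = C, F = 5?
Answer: Add(-8, Mul(Rational(20, 9), Pow(61, Rational(1, 2)))) ≈ 9.3561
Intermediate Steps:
Function('l')(c) = 1
Function('X')(R, E) = Add(-2, Pow(Add(E, Pow(Add(5, R), 2)), Rational(1, 2)))
Mul(Function('W')(4), Function('X')(Mul(-7, Pow(9, -1)), Function('l')(Mul(j, -5)))) = Mul(4, Add(-2, Pow(Add(1, Pow(Add(5, Mul(-7, Pow(9, -1))), 2)), Rational(1, 2)))) = Mul(4, Add(-2, Pow(Add(1, Pow(Add(5, Mul(-7, Rational(1, 9))), 2)), Rational(1, 2)))) = Mul(4, Add(-2, Pow(Add(1, Pow(Add(5, Rational(-7, 9)), 2)), Rational(1, 2)))) = Mul(4, Add(-2, Pow(Add(1, Pow(Rational(38, 9), 2)), Rational(1, 2)))) = Mul(4, Add(-2, Pow(Add(1, Rational(1444, 81)), Rational(1, 2)))) = Mul(4, Add(-2, Pow(Rational(1525, 81), Rational(1, 2)))) = Mul(4, Add(-2, Mul(Rational(5, 9), Pow(61, Rational(1, 2))))) = Add(-8, Mul(Rational(20, 9), Pow(61, Rational(1, 2))))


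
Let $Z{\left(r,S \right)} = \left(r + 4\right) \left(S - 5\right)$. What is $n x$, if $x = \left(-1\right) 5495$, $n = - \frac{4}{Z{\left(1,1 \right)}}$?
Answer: $-1099$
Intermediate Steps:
$Z{\left(r,S \right)} = \left(-5 + S\right) \left(4 + r\right)$ ($Z{\left(r,S \right)} = \left(4 + r\right) \left(-5 + S\right) = \left(-5 + S\right) \left(4 + r\right)$)
$n = \frac{1}{5}$ ($n = - \frac{4}{-20 - 5 + 4 \cdot 1 + 1 \cdot 1} = - \frac{4}{-20 - 5 + 4 + 1} = - \frac{4}{-20} = \left(-4\right) \left(- \frac{1}{20}\right) = \frac{1}{5} \approx 0.2$)
$x = -5495$
$n x = \frac{1}{5} \left(-5495\right) = -1099$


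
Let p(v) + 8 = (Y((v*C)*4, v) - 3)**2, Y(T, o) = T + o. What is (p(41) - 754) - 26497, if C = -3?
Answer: 178857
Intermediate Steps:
p(v) = -8 + (-3 - 11*v)**2 (p(v) = -8 + (((v*(-3))*4 + v) - 3)**2 = -8 + ((-3*v*4 + v) - 3)**2 = -8 + ((-12*v + v) - 3)**2 = -8 + (-11*v - 3)**2 = -8 + (-3 - 11*v)**2)
(p(41) - 754) - 26497 = ((-8 + (3 + 11*41)**2) - 754) - 26497 = ((-8 + (3 + 451)**2) - 754) - 26497 = ((-8 + 454**2) - 754) - 26497 = ((-8 + 206116) - 754) - 26497 = (206108 - 754) - 26497 = 205354 - 26497 = 178857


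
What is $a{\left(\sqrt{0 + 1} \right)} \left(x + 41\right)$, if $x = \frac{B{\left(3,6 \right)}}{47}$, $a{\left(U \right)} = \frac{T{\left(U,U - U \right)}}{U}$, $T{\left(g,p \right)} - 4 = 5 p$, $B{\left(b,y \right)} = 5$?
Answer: $\frac{7728}{47} \approx 164.43$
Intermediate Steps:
$T{\left(g,p \right)} = 4 + 5 p$
$a{\left(U \right)} = \frac{4}{U}$ ($a{\left(U \right)} = \frac{4 + 5 \left(U - U\right)}{U} = \frac{4 + 5 \cdot 0}{U} = \frac{4 + 0}{U} = \frac{4}{U}$)
$x = \frac{5}{47} \approx 0.10638$
$a{\left(\sqrt{0 + 1} \right)} \left(x + 41\right) = \frac{4}{\sqrt{0 + 1}} \left(\frac{5}{47} + 41\right) = \frac{4}{\sqrt{1}} \cdot \frac{1932}{47} = \frac{4}{1} \cdot \frac{1932}{47} = 4 \cdot 1 \cdot \frac{1932}{47} = 4 \cdot \frac{1932}{47} = \frac{7728}{47}$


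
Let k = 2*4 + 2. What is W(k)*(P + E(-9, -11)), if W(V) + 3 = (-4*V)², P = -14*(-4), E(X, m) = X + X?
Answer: 60686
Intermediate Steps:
E(X, m) = 2*X
k = 10 (k = 8 + 2 = 10)
P = 56
W(V) = -3 + 16*V² (W(V) = -3 + (-4*V)² = -3 + 16*V²)
W(k)*(P + E(-9, -11)) = (-3 + 16*10²)*(56 + 2*(-9)) = (-3 + 16*100)*(56 - 18) = (-3 + 1600)*38 = 1597*38 = 60686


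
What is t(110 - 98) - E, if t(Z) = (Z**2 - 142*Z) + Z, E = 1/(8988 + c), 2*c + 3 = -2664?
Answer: -23698334/15309 ≈ -1548.0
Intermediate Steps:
c = -2667/2 (c = -3/2 + (1/2)*(-2664) = -3/2 - 1332 = -2667/2 ≈ -1333.5)
E = 2/15309 (E = 1/(8988 - 2667/2) = 1/(15309/2) = 2/15309 ≈ 0.00013064)
t(Z) = Z**2 - 141*Z
t(110 - 98) - E = (110 - 98)*(-141 + (110 - 98)) - 1*2/15309 = 12*(-141 + 12) - 2/15309 = 12*(-129) - 2/15309 = -1548 - 2/15309 = -23698334/15309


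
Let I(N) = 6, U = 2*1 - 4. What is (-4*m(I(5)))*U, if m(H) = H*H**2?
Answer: 1728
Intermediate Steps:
U = -2 (U = 2 - 4 = -2)
m(H) = H**3
(-4*m(I(5)))*U = -4*6**3*(-2) = -4*216*(-2) = -864*(-2) = 1728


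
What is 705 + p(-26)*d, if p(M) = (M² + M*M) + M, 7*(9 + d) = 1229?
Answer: 1551051/7 ≈ 2.2158e+5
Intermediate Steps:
d = 1166/7 (d = -9 + (⅐)*1229 = -9 + 1229/7 = 1166/7 ≈ 166.57)
p(M) = M + 2*M² (p(M) = (M² + M²) + M = 2*M² + M = M + 2*M²)
705 + p(-26)*d = 705 - 26*(1 + 2*(-26))*(1166/7) = 705 - 26*(1 - 52)*(1166/7) = 705 - 26*(-51)*(1166/7) = 705 + 1326*(1166/7) = 705 + 1546116/7 = 1551051/7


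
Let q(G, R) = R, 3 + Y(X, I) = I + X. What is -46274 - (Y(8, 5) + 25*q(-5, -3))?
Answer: -46209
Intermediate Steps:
Y(X, I) = -3 + I + X (Y(X, I) = -3 + (I + X) = -3 + I + X)
-46274 - (Y(8, 5) + 25*q(-5, -3)) = -46274 - ((-3 + 5 + 8) + 25*(-3)) = -46274 - (10 - 75) = -46274 - 1*(-65) = -46274 + 65 = -46209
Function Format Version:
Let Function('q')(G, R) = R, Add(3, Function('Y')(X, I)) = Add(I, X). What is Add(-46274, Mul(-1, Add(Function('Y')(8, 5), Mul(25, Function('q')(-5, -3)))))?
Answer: -46209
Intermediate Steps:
Function('Y')(X, I) = Add(-3, I, X) (Function('Y')(X, I) = Add(-3, Add(I, X)) = Add(-3, I, X))
Add(-46274, Mul(-1, Add(Function('Y')(8, 5), Mul(25, Function('q')(-5, -3))))) = Add(-46274, Mul(-1, Add(Add(-3, 5, 8), Mul(25, -3)))) = Add(-46274, Mul(-1, Add(10, -75))) = Add(-46274, Mul(-1, -65)) = Add(-46274, 65) = -46209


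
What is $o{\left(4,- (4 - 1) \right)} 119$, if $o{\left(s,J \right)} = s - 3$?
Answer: $119$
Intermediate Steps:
$o{\left(s,J \right)} = -3 + s$
$o{\left(4,- (4 - 1) \right)} 119 = \left(-3 + 4\right) 119 = 1 \cdot 119 = 119$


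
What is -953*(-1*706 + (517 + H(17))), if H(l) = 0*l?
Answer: 180117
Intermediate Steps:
H(l) = 0
-953*(-1*706 + (517 + H(17))) = -953*(-1*706 + (517 + 0)) = -953*(-706 + 517) = -953*(-189) = 180117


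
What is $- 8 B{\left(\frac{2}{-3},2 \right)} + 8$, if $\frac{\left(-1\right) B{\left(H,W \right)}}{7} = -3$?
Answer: $-160$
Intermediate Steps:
$B{\left(H,W \right)} = 21$ ($B{\left(H,W \right)} = \left(-7\right) \left(-3\right) = 21$)
$- 8 B{\left(\frac{2}{-3},2 \right)} + 8 = \left(-8\right) 21 + 8 = -168 + 8 = -160$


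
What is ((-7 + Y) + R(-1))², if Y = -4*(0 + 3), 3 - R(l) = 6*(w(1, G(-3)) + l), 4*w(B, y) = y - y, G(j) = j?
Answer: 100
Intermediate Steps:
w(B, y) = 0 (w(B, y) = (y - y)/4 = (¼)*0 = 0)
R(l) = 3 - 6*l (R(l) = 3 - 6*(0 + l) = 3 - 6*l)
Y = -12 (Y = -4*3 = -12)
((-7 + Y) + R(-1))² = ((-7 - 12) + (3 - 6*(-1)))² = (-19 + (3 + 6))² = (-19 + 9)² = (-10)² = 100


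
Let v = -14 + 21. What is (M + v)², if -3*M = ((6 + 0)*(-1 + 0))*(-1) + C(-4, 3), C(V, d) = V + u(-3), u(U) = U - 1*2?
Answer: 64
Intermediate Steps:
u(U) = -2 + U (u(U) = U - 2 = -2 + U)
C(V, d) = -5 + V (C(V, d) = V + (-2 - 3) = V - 5 = -5 + V)
M = 1 (M = -(((6 + 0)*(-1 + 0))*(-1) + (-5 - 4))/3 = -((6*(-1))*(-1) - 9)/3 = -(-6*(-1) - 9)/3 = -(6 - 9)/3 = -⅓*(-3) = 1)
v = 7
(M + v)² = (1 + 7)² = 8² = 64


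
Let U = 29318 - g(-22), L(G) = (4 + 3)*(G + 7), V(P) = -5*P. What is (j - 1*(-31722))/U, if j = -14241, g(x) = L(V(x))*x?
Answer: 17481/47336 ≈ 0.36930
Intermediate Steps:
L(G) = 49 + 7*G (L(G) = 7*(7 + G) = 49 + 7*G)
g(x) = x*(49 - 35*x) (g(x) = (49 + 7*(-5*x))*x = (49 - 35*x)*x = x*(49 - 35*x))
U = 47336 (U = 29318 - 7*(-22)*(7 - 5*(-22)) = 29318 - 7*(-22)*(7 + 110) = 29318 - 7*(-22)*117 = 29318 - 1*(-18018) = 29318 + 18018 = 47336)
(j - 1*(-31722))/U = (-14241 - 1*(-31722))/47336 = (-14241 + 31722)*(1/47336) = 17481*(1/47336) = 17481/47336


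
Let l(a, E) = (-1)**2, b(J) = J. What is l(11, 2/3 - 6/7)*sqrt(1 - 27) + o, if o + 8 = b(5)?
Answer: -3 + I*sqrt(26) ≈ -3.0 + 5.099*I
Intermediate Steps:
l(a, E) = 1
o = -3 (o = -8 + 5 = -3)
l(11, 2/3 - 6/7)*sqrt(1 - 27) + o = 1*sqrt(1 - 27) - 3 = 1*sqrt(-26) - 3 = 1*(I*sqrt(26)) - 3 = I*sqrt(26) - 3 = -3 + I*sqrt(26)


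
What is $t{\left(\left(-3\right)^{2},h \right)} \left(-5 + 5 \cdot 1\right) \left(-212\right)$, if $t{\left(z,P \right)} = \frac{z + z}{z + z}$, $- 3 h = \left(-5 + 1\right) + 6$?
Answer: $0$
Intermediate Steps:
$h = - \frac{2}{3}$ ($h = - \frac{\left(-5 + 1\right) + 6}{3} = - \frac{-4 + 6}{3} = \left(- \frac{1}{3}\right) 2 = - \frac{2}{3} \approx -0.66667$)
$t{\left(z,P \right)} = 1$ ($t{\left(z,P \right)} = \frac{2 z}{2 z} = 2 z \frac{1}{2 z} = 1$)
$t{\left(\left(-3\right)^{2},h \right)} \left(-5 + 5 \cdot 1\right) \left(-212\right) = 1 \left(-5 + 5 \cdot 1\right) \left(-212\right) = 1 \left(-5 + 5\right) \left(-212\right) = 1 \cdot 0 \left(-212\right) = 0 \left(-212\right) = 0$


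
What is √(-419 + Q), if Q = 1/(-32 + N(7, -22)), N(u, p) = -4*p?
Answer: 3*I*√36498/28 ≈ 20.469*I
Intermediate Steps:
Q = 1/56 (Q = 1/(-32 - 4*(-22)) = 1/(-32 + 88) = 1/56 ≈ 0.017857)
√(-419 + Q) = √(-419 + 1/56) = √(-23463/56) = 3*I*√36498/28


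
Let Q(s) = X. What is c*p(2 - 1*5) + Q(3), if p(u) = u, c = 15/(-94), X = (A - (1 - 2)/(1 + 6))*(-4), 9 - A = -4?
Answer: -34277/658 ≈ -52.093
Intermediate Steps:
A = 13 (A = 9 - 1*(-4) = 9 + 4 = 13)
X = -368/7 (X = (13 - (1 - 2)/(1 + 6))*(-4) = (13 - (-1)/7)*(-4) = (13 - 1*(-1/7))*(-4) = (13 + 1/7)*(-4) = (92/7)*(-4) = -368/7 ≈ -52.571)
c = -15/94 (c = 15*(-1/94) = -15/94 ≈ -0.15957)
Q(s) = -368/7
c*p(2 - 1*5) + Q(3) = -15*(2 - 1*5)/94 - 368/7 = -15*(2 - 5)/94 - 368/7 = -15/94*(-3) - 368/7 = 45/94 - 368/7 = -34277/658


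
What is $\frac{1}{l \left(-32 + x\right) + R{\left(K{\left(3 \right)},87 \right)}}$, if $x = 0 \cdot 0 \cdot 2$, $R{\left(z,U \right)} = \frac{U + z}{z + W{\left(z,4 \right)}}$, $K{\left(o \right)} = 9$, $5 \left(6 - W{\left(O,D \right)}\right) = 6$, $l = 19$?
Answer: $- \frac{23}{13824} \approx -0.0016638$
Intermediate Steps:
$W{\left(O,D \right)} = \frac{24}{5}$ ($W{\left(O,D \right)} = 6 - \frac{6}{5} = \frac{24}{5}$)
$R{\left(z,U \right)} = \frac{U + z}{\frac{24}{5} + z}$ ($R{\left(z,U \right)} = \frac{U + z}{z + \frac{24}{5}} = \frac{U + z}{\frac{24}{5} + z}$)
$x = 0$ ($x = 0 \cdot 2 = 0$)
$\frac{1}{l \left(-32 + x\right) + R{\left(K{\left(3 \right)},87 \right)}} = \frac{1}{19 \left(-32 + 0\right) + \frac{5 \left(87 + 9\right)}{24 + 5 \cdot 9}} = \frac{1}{19 \left(-32\right) + 5 \frac{1}{24 + 45} \cdot 96} = \frac{1}{-608 + 5 \cdot \frac{1}{69} \cdot 96} = \frac{1}{-608 + \frac{160}{23}} = \frac{1}{- \frac{13824}{23}} = - \frac{23}{13824}$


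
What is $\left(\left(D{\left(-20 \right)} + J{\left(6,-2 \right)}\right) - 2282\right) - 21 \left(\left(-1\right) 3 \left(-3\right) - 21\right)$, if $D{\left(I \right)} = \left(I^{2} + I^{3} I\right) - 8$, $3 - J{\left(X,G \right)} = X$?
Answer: $158359$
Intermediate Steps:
$J{\left(X,G \right)} = 3 - X$
$D{\left(I \right)} = -8 + I^{2} + I^{4}$ ($D{\left(I \right)} = \left(I^{2} + I^{4}\right) - 8 = -8 + I^{2} + I^{4}$)
$\left(\left(D{\left(-20 \right)} + J{\left(6,-2 \right)}\right) - 2282\right) - 21 \left(\left(-1\right) 3 \left(-3\right) - 21\right) = \left(\left(\left(-8 + \left(-20\right)^{2} + \left(-20\right)^{4}\right) + \left(3 - 6\right)\right) - 2282\right) - 21 \left(\left(-1\right) 3 \left(-3\right) - 21\right) = \left(\left(\left(-8 + 400 + 160000\right) + \left(3 - 6\right)\right) - 2282\right) - 21 \left(\left(-3\right) \left(-3\right) - 21\right) = \left(\left(160392 - 3\right) - 2282\right) - 21 \left(9 - 21\right) = \left(160389 - 2282\right) - -252 = 158107 + 252 = 158359$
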